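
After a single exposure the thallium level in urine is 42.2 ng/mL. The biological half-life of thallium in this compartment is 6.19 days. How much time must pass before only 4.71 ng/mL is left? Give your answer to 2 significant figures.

20 days

Fraction remaining = 4.71/42.2 ≈ 0.11161.
n = log₂(42.2/4.71) = ln(8.9597)/ln 2 ≈ 3.1634 half-lives.
t = n × t½ = 3.1634 × 6.19 ≈ 19.582 days.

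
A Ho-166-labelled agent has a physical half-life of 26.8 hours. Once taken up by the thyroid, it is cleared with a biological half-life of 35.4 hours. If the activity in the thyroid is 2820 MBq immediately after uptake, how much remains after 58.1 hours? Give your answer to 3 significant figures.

201 MBq

1/t_eff = 1/t_phys + 1/t_biol = 1/26.8 + 1/35.4 = 0.065562 per hour.
t_eff = 26.8 × 35.4 / (26.8 + 35.4) ≈ 15.253 hours.
Remaining = 2820 × (1/2)^(58.1/15.253) = 2820 × (1/2)^3.8092 ≈ 201.18 MBq.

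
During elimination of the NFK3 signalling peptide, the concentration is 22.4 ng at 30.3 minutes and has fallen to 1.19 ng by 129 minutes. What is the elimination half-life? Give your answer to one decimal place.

Over Δt = 129 − 30.3 = 98.7 minutes, the level fell by a factor of 22.4/1.19 ≈ 18.824.
n = log₂(18.824) ≈ 4.2345 half-lives, so t½ = 98.7/4.2345 ≈ 23.309 minutes.

23.3 minutes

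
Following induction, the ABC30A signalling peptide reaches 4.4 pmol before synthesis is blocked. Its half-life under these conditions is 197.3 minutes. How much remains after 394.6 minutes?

1.1 pmol

Elapsed time is 2 half-lives (394.6/197.3).
Each half-life halves the amount: 4.4 × (1/2)^2 = 4.4/4 = 1.1 pmol.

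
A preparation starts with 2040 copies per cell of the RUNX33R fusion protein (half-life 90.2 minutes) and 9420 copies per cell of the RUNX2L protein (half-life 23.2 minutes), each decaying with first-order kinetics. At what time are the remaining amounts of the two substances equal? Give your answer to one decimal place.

68.9 minutes

Set 2040·(1/2)^(t/90.2) = 9420·(1/2)^(t/23.2).
Taking log₂: log₂(2040/9420) = t·(1/90.2 − 1/23.2).
log₂(0.21656) = -2.2072; 1/90.2 − 1/23.2 = -0.032017.
t = -2.2072 / -0.032017 ≈ 68.937 minutes.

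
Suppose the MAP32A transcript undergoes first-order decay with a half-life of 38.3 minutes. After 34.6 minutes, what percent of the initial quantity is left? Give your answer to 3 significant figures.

n = 34.6/38.3 ≈ 0.90339 half-lives.
Fraction remaining = (1/2)^0.90339 ≈ 0.53463, i.e. 53.463%.

53.5%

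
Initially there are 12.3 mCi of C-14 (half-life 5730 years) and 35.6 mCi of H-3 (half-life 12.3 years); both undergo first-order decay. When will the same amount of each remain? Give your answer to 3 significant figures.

Set 12.3·(1/2)^(t/5730) = 35.6·(1/2)^(t/12.3).
Taking log₂: log₂(12.3/35.6) = t·(1/5730 − 1/12.3).
log₂(0.34551) = -1.5332; 1/5730 − 1/12.3 = -0.081126.
t = -1.5332 / -0.081126 ≈ 18.899 years.

18.9 years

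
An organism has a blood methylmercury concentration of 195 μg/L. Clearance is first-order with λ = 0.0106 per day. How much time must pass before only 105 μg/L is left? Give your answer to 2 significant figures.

58 days

t½ = ln 2 / λ = 0.69315 / 0.0106 ≈ 65.391 days.
Fraction remaining = 105/195 ≈ 0.53846.
n = log₂(195/105) = ln(1.8571)/ln 2 ≈ 0.89308 half-lives.
t = n × t½ = 0.89308 × 65.391 ≈ 58.4 days.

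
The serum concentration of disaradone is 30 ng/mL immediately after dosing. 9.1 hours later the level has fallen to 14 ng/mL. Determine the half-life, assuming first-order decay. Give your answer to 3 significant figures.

A/A₀ = 14/30 ≈ 0.46667.
n = log₂(2.1429) ≈ 1.0995 half-lives elapsed in 9.1 hours.
t½ = 9.1/1.0995 ≈ 8.2762 hours.

8.28 hours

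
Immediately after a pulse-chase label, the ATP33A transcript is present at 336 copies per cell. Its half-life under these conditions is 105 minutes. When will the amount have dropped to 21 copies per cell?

21/336 = 1/16, so 4 half-lives have elapsed.
t = 4 × 105 = 420 minutes.

420 minutes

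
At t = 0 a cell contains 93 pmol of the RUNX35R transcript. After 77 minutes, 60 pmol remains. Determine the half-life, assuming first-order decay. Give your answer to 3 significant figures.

122 minutes

A/A₀ = 60/93 ≈ 0.64516.
n = log₂(1.55) ≈ 0.63227 half-lives elapsed in 77 minutes.
t½ = 77/0.63227 ≈ 121.78 minutes.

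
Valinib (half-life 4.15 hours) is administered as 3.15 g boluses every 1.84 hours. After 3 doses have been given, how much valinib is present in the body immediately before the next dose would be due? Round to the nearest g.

5 g

The 3 doses were given 5.52, 3.68, 1.84 hours ago.
Total = 3.15·(1/2)^(5.52/4.15) + 3.15·(1/2)^(3.68/4.15) + 3.15·(1/2)^(1.84/4.15)
      = 1.2529 + 1.7036 + 2.3166 ≈ 5.273 g.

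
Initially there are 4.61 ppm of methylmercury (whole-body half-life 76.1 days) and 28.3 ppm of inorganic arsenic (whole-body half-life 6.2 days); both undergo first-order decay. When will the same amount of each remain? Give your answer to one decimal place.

17.7 days

Set 4.61·(1/2)^(t/76.1) = 28.3·(1/2)^(t/6.2).
Taking log₂: log₂(4.61/28.3) = t·(1/76.1 − 1/6.2).
log₂(0.1629) = -2.618; 1/76.1 − 1/6.2 = -0.14815.
t = -2.618 / -0.14815 ≈ 17.671 days.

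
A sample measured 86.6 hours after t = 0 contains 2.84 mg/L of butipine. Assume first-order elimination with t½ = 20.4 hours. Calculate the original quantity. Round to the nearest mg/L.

Number of half-lives elapsed: n = 86.6/20.4 ≈ 4.2451.
A₀ = A × 2^n = 2.84 × 2^4.2451 = 2.84 × 18.963 ≈ 53.854 mg/L.

54 mg/L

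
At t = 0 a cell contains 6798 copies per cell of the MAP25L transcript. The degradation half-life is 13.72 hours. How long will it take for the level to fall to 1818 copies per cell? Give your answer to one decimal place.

26.1 hours

Fraction remaining = 1818/6798 ≈ 0.26743.
n = log₂(6798/1818) = ln(3.7393)/ln 2 ≈ 1.9028 half-lives.
t = n × t½ = 1.9028 × 13.72 ≈ 26.106 hours.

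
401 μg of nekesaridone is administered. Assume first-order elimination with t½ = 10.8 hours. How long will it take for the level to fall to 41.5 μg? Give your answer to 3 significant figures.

Fraction remaining = 41.5/401 ≈ 0.10349.
n = log₂(401/41.5) = ln(9.6627)/ln 2 ≈ 3.2724 half-lives.
t = n × t½ = 3.2724 × 10.8 ≈ 35.342 hours.

35.3 hours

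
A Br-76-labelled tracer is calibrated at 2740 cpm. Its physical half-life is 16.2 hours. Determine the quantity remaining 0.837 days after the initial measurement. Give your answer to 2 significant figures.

1200 cpm

Convert the elapsed time: 0.837 days = 20.088 hours.
Number of half-lives: n = 20.088/16.2 ≈ 1.24.
Remaining = 2740 × (1/2)^1.24 = 2740 × 0.42337 ≈ 1160 cpm.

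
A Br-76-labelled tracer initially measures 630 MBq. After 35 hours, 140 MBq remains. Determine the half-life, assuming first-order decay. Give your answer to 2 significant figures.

A/A₀ = 140/630 ≈ 0.22222.
n = log₂(4.5) ≈ 2.1699 half-lives elapsed in 35 hours.
t½ = 35/2.1699 ≈ 16.13 hours.

16 hours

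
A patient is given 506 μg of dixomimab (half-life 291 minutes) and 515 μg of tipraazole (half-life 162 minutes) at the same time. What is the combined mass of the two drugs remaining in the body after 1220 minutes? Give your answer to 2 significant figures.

dixomimab: 506 × (1/2)^(1220/291) = 506 × (1/2)^4.1924 ≈ 27.676 μg.
tipraazole: 515 × (1/2)^(1220/162) = 515 × (1/2)^7.5309 ≈ 2.7848 μg.
Total = 27.676 + 2.7848 ≈ 30.461 μg.

30 μg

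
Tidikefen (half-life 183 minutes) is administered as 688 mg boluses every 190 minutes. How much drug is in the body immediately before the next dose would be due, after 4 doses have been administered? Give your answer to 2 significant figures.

620 mg

The 4 doses were given 760, 570, 380, 190 minutes ago.
Total = 688·(1/2)^(760/183) + 688·(1/2)^(570/183) + 688·(1/2)^(380/183) + 688·(1/2)^(190/183)
      = 38.673 + 79.424 + 163.12 + 335 ≈ 616.21 mg.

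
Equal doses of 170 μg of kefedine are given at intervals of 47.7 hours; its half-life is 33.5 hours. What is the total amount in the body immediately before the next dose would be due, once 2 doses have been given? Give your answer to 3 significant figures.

87.0 μg

The 2 doses were given 95.4, 47.7 hours ago.
Total = 170·(1/2)^(95.4/33.5) + 170·(1/2)^(47.7/33.5)
      = 23.615 + 63.36 ≈ 86.975 μg.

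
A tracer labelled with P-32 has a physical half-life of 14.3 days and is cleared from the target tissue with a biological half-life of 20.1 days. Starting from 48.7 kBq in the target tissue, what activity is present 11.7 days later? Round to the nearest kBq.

18 kBq

1/t_eff = 1/t_phys + 1/t_biol = 1/14.3 + 1/20.1 = 0.11968 per day.
t_eff = 14.3 × 20.1 / (14.3 + 20.1) ≈ 8.3555 days.
Remaining = 48.7 × (1/2)^(11.7/8.3555) = 48.7 × (1/2)^1.4003 ≈ 18.45 kBq.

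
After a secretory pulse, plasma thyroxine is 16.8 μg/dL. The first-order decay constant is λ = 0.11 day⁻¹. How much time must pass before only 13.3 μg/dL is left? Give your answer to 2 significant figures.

2.1 days

t½ = ln 2 / λ = 0.69315 / 0.11 ≈ 6.3013 days.
Fraction remaining = 13.3/16.8 ≈ 0.79167.
n = log₂(16.8/13.3) = ln(1.2632)/ln 2 ≈ 0.33703 half-lives.
t = n × t½ = 0.33703 × 6.3013 ≈ 2.1238 days.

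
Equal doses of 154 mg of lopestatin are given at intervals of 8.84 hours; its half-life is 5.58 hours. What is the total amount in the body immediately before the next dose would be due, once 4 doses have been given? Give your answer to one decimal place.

The 4 doses were given 35.36, 26.52, 17.68, 8.84 hours ago.
Total = 154·(1/2)^(35.36/5.58) + 154·(1/2)^(26.52/5.58) + 154·(1/2)^(17.68/5.58) + 154·(1/2)^(8.84/5.58)
      = 1.9051 + 5.7124 + 17.129 + 51.359 ≈ 76.105 mg.

76.1 mg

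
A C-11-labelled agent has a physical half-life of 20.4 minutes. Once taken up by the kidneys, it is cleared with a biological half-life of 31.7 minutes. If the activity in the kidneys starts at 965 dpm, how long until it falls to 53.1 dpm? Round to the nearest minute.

1/t_eff = 1/t_phys + 1/t_biol = 1/20.4 + 1/31.7 = 0.080565 per minute.
t_eff = 20.4 × 31.7 / (20.4 + 31.7) ≈ 12.412 minutes.
n = log₂(965/53.1) ≈ 4.1837; t = 4.1837 × 12.412 ≈ 51.93 minutes.

52 minutes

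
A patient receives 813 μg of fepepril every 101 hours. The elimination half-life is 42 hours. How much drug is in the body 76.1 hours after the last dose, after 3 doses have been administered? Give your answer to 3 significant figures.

284 μg

The 3 doses were given 278.1, 177.1, 76.1 hours ago.
Total = 813·(1/2)^(278.1/42) + 813·(1/2)^(177.1/42) + 813·(1/2)^(76.1/42)
      = 8.2574 + 43.727 + 231.55 ≈ 283.54 μg.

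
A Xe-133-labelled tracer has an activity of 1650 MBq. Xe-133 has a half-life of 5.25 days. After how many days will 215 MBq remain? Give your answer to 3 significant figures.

15.4 days

Fraction remaining = 215/1650 ≈ 0.1303.
n = log₂(1650/215) = ln(7.6744)/ln 2 ≈ 2.9401 half-lives.
t = n × t½ = 2.9401 × 5.25 ≈ 15.435 days.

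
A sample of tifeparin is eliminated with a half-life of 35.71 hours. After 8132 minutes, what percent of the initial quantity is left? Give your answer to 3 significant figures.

7.20%

8132 minutes = 135.533 hours.
n = 135.533/35.71 ≈ 3.7954 half-lives.
Fraction remaining = (1/2)^3.7954 ≈ 0.072023, i.e. 7.2023%.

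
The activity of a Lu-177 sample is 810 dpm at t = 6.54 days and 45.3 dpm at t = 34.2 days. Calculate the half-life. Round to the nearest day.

Over Δt = 34.2 − 6.54 = 27.66 days, the level fell by a factor of 810/45.3 ≈ 17.881.
n = log₂(17.881) ≈ 4.1603 half-lives, so t½ = 27.66/4.1603 ≈ 6.6485 days.

7 days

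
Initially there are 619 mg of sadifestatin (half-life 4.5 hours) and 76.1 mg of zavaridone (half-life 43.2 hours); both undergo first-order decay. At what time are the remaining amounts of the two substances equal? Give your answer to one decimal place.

15.2 hours

Set 619·(1/2)^(t/4.5) = 76.1·(1/2)^(t/43.2).
Taking log₂: log₂(619/76.1) = t·(1/4.5 − 1/43.2).
log₂(8.134) = 3.024; 1/4.5 − 1/43.2 = 0.19907.
t = 3.024 / 0.19907 ≈ 15.19 hours.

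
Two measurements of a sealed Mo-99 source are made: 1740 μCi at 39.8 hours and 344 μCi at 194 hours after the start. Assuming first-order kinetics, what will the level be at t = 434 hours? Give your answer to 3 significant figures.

27.6 μCi

Over Δt = 194 − 39.8 = 154.2 hours, the level fell by a factor of 1740/344 ≈ 5.0581.
n = log₂(5.0581) ≈ 2.3386 half-lives, so t½ = 154.2/2.3386 ≈ 65.937 hours.
From t = 194 to t = 434: 344 × (1/2)^((434−194)/65.937) ≈ 27.596 μCi.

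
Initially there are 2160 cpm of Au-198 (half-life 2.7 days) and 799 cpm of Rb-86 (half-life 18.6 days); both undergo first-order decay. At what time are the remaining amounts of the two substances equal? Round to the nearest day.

5 days

Set 2160·(1/2)^(t/2.7) = 799·(1/2)^(t/18.6).
Taking log₂: log₂(2160/799) = t·(1/2.7 − 1/18.6).
log₂(2.7034) = 1.4348; 1/2.7 − 1/18.6 = 0.31661.
t = 1.4348 / 0.31661 ≈ 4.5317 days.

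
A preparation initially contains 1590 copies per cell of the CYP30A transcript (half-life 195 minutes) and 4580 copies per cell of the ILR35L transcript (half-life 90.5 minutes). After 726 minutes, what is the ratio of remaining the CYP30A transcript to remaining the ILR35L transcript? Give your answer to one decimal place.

CYP30A transcript: 1590 × (1/2)^(726/195) = 1590 × (1/2)^3.7231 ≈ 120.4 copies per cell.
ILR35L transcript: 4580 × (1/2)^(726/90.5) = 4580 × (1/2)^8.0221 ≈ 17.619 copies per cell.
Ratio ≈ 120.4 / 17.619 ≈ 6.8339.

6.8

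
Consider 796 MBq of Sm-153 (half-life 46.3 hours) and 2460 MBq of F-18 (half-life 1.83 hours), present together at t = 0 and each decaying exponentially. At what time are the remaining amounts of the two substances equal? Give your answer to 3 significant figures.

Set 796·(1/2)^(t/46.3) = 2460·(1/2)^(t/1.83).
Taking log₂: log₂(796/2460) = t·(1/46.3 − 1/1.83).
log₂(0.32358) = -1.6278; 1/46.3 − 1/1.83 = -0.52485.
t = -1.6278 / -0.52485 ≈ 3.1015 hours.

3.10 hours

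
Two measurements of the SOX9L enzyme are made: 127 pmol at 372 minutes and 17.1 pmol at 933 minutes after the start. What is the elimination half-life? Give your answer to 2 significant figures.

Over Δt = 933 − 372 = 561 minutes, the level fell by a factor of 127/17.1 ≈ 7.4269.
n = log₂(7.4269) ≈ 2.8928 half-lives, so t½ = 561/2.8928 ≈ 193.93 minutes.

190 minutes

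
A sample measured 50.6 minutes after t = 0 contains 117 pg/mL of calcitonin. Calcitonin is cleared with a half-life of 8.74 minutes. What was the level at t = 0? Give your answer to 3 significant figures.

6470 pg/mL

Number of half-lives elapsed: n = 50.6/8.74 ≈ 5.7895.
A₀ = A × 2^n = 117 × 2^5.7895 = 117 × 55.31 ≈ 6471.3 pg/mL.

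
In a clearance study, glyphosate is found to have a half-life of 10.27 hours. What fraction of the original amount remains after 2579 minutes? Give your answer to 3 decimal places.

2579 minutes = 42.9833 hours.
n = 42.9833/10.27 ≈ 4.1853 half-lives.
Fraction remaining = (1/2)^4.1853 ≈ 0.054966.

0.055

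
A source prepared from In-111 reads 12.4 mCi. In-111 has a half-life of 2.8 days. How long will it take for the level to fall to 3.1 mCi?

5.6 days

3.1/12.4 = 1/4, so 2 half-lives have elapsed.
t = 2 × 2.8 = 5.6 days.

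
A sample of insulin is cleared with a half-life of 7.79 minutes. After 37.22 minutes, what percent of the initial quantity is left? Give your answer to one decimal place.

n = 37.22/7.79 ≈ 4.7779 half-lives.
Fraction remaining = (1/2)^4.7779 ≈ 0.03645, i.e. 3.645%.

3.6%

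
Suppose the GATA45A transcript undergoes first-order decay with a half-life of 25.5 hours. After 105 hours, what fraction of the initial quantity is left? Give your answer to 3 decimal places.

n = 105/25.5 ≈ 4.1176 half-lives.
Fraction remaining = (1/2)^4.1176 ≈ 0.057606.

0.058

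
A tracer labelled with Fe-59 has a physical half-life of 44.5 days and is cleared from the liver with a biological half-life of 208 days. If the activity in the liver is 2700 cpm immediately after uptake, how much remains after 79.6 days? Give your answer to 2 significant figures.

600 cpm

1/t_eff = 1/t_phys + 1/t_biol = 1/44.5 + 1/208 = 0.02728 per day.
t_eff = 44.5 × 208 / (44.5 + 208) ≈ 36.657 days.
Remaining = 2700 × (1/2)^(79.6/36.657) = 2700 × (1/2)^2.1715 ≈ 599.36 cpm.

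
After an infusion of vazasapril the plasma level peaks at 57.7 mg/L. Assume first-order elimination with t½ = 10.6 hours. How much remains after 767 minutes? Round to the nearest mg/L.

Convert the elapsed time: 767 minutes = 12.7833 hours.
Number of half-lives: n = 12.7833/10.6 ≈ 1.206.
Remaining = 57.7 × (1/2)^1.206 = 57.7 × 0.43348 ≈ 25.012 mg/L.

25 mg/L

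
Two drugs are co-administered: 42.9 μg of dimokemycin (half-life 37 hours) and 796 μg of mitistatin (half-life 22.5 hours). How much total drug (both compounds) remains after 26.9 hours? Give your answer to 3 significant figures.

373 μg

dimokemycin: 42.9 × (1/2)^(26.9/37) = 42.9 × (1/2)^0.72703 ≈ 25.918 μg.
mitistatin: 796 × (1/2)^(26.9/22.5) = 796 × (1/2)^1.1956 ≈ 347.55 μg.
Total = 25.918 + 347.55 ≈ 373.47 μg.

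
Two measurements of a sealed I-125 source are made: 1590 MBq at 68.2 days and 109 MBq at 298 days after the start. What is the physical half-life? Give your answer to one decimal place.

Over Δt = 298 − 68.2 = 229.8 days, the level fell by a factor of 1590/109 ≈ 14.587.
n = log₂(14.587) ≈ 3.8666 half-lives, so t½ = 229.8/3.8666 ≈ 59.432 days.

59.4 days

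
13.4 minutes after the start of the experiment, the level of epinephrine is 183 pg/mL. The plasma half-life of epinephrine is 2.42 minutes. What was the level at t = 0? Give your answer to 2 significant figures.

8500 pg/mL

Number of half-lives elapsed: n = 13.4/2.42 ≈ 5.5372.
A₀ = A × 2^n = 183 × 2^5.5372 = 183 × 46.437 ≈ 8497.9 pg/mL.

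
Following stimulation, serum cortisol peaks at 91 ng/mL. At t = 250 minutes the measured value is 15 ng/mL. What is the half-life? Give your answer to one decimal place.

A/A₀ = 15/91 ≈ 0.16484.
n = log₂(6.0667) ≈ 2.6009 half-lives elapsed in 250 minutes.
t½ = 250/2.6009 ≈ 96.12 minutes.

96.1 minutes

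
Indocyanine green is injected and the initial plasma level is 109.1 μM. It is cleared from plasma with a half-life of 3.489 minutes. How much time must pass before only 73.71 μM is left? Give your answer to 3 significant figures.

Fraction remaining = 73.71/109.1 ≈ 0.67562.
n = log₂(109.1/73.71) = ln(1.4801)/ln 2 ≈ 0.56572 half-lives.
t = n × t½ = 0.56572 × 3.489 ≈ 1.9738 minutes.

1.97 minutes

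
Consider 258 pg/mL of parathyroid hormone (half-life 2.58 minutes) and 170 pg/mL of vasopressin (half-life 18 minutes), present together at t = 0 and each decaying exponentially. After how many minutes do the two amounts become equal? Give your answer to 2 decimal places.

1.81 minutes

Set 258·(1/2)^(t/2.58) = 170·(1/2)^(t/18).
Taking log₂: log₂(258/170) = t·(1/2.58 − 1/18).
log₂(1.5176) = 0.60184; 1/2.58 − 1/18 = 0.33204.
t = 0.60184 / 0.33204 ≈ 1.8125 minutes.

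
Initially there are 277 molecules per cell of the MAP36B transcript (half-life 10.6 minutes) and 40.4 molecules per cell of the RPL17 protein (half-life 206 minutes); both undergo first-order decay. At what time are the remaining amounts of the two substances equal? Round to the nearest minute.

31 minutes

Set 277·(1/2)^(t/10.6) = 40.4·(1/2)^(t/206).
Taking log₂: log₂(277/40.4) = t·(1/10.6 − 1/206).
log₂(6.8564) = 2.7775; 1/10.6 − 1/206 = 0.089485.
t = 2.7775 / 0.089485 ≈ 31.038 minutes.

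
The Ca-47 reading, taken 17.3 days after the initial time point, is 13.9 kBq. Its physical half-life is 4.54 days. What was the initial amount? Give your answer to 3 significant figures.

Number of half-lives elapsed: n = 17.3/4.54 ≈ 3.8106.
A₀ = A × 2^n = 13.9 × 2^3.8106 = 13.9 × 14.031 ≈ 195.03 kBq.

195 kBq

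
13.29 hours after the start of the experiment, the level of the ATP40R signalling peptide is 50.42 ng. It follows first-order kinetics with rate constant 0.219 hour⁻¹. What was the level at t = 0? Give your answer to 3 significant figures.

926 ng

t½ = ln 2 / λ = 0.69315 / 0.219 ≈ 3.1651 hours.
Number of half-lives elapsed: n = 13.29/3.1651 ≈ 4.199.
A₀ = A × 2^n = 50.42 × 2^4.199 = 50.42 × 18.366 ≈ 926.02 ng.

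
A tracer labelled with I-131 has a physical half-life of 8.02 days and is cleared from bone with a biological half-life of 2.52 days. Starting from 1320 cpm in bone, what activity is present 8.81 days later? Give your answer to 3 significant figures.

54.6 cpm

1/t_eff = 1/t_phys + 1/t_biol = 1/8.02 + 1/2.52 = 0.52151 per day.
t_eff = 8.02 × 2.52 / (8.02 + 2.52) ≈ 1.9175 days.
Remaining = 1320 × (1/2)^(8.81/1.9175) = 1320 × (1/2)^4.5945 ≈ 54.636 cpm.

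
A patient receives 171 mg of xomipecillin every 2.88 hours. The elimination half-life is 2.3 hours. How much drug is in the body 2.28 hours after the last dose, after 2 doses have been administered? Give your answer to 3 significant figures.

122 mg

The 2 doses were given 5.16, 2.28 hours ago.
Total = 171·(1/2)^(5.16/2.3) + 171·(1/2)^(2.28/2.3)
      = 36.111 + 86.017 ≈ 122.13 mg.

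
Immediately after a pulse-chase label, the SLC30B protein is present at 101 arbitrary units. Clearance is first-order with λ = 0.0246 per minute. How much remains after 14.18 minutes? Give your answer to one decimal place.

t½ = ln 2 / λ = 0.69315 / 0.0246 ≈ 28.177 minutes.
Number of half-lives: n = 14.18/28.177 ≈ 0.50325.
Remaining = 101 × (1/2)^0.50325 = 101 × 0.70551 ≈ 71.257 arbitrary units.

71.3 arbitrary units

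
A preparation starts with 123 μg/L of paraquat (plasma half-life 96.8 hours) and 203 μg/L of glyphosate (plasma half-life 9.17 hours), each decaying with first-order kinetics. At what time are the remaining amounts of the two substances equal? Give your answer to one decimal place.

Set 123·(1/2)^(t/96.8) = 203·(1/2)^(t/9.17).
Taking log₂: log₂(123/203) = t·(1/96.8 − 1/9.17).
log₂(0.60591) = -0.72282; 1/96.8 − 1/9.17 = -0.098721.
t = -0.72282 / -0.098721 ≈ 7.3219 hours.

7.3 hours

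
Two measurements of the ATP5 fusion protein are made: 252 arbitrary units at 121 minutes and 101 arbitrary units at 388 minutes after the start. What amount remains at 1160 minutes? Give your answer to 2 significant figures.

7.2 arbitrary units

Over Δt = 388 − 121 = 267 minutes, the level fell by a factor of 252/101 ≈ 2.495.
n = log₂(2.495) ≈ 1.3191 half-lives, so t½ = 267/1.3191 ≈ 202.42 minutes.
From t = 388 to t = 1160: 101 × (1/2)^((1160−388)/202.42) ≈ 7.1815 arbitrary units.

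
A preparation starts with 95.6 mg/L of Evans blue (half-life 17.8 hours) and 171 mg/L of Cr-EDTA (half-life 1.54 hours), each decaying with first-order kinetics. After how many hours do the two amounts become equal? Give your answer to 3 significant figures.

1.41 hours

Set 95.6·(1/2)^(t/17.8) = 171·(1/2)^(t/1.54).
Taking log₂: log₂(95.6/171) = t·(1/17.8 − 1/1.54).
log₂(0.55906) = -0.83891; 1/17.8 − 1/1.54 = -0.59317.
t = -0.83891 / -0.59317 ≈ 1.4143 hours.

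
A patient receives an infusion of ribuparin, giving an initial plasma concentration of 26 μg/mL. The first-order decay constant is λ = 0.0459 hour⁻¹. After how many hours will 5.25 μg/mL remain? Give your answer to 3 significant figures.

34.9 hours

t½ = ln 2 / λ = 0.69315 / 0.0459 ≈ 15.101 hours.
Fraction remaining = 5.25/26 ≈ 0.20192.
n = log₂(26/5.25) = ln(4.9524)/ln 2 ≈ 2.3081 half-lives.
t = n × t½ = 2.3081 × 15.101 ≈ 34.856 hours.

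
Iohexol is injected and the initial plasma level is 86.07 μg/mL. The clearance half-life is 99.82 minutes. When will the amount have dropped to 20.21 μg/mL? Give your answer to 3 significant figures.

Fraction remaining = 20.21/86.07 ≈ 0.23481.
n = log₂(86.07/20.21) = ln(4.2588)/ln 2 ≈ 2.0904 half-lives.
t = n × t½ = 2.0904 × 99.82 ≈ 208.67 minutes.

209 minutes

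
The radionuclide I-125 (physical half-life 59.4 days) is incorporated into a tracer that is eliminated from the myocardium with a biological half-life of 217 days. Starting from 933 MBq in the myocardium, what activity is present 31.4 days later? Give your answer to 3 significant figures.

1/t_eff = 1/t_phys + 1/t_biol = 1/59.4 + 1/217 = 0.021443 per day.
t_eff = 59.4 × 217 / (59.4 + 217) ≈ 46.635 days.
Remaining = 933 × (1/2)^(31.4/46.635) = 933 × (1/2)^0.67332 ≈ 585.05 MBq.

585 MBq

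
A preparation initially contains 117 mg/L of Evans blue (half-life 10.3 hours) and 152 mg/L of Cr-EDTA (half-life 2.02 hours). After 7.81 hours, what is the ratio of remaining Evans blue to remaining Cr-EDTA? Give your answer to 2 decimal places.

Evans blue: 117 × (1/2)^(7.81/10.3) = 117 × (1/2)^0.75825 ≈ 69.172 mg/L.
Cr-EDTA: 152 × (1/2)^(7.81/2.02) = 152 × (1/2)^3.8663 ≈ 10.422 mg/L.
Ratio ≈ 69.172 / 10.422 ≈ 6.637.

6.64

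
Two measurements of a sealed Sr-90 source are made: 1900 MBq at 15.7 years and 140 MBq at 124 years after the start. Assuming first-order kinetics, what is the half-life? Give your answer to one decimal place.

Over Δt = 124 − 15.7 = 108.3 years, the level fell by a factor of 1900/140 ≈ 13.571.
n = log₂(13.571) ≈ 3.7625 half-lives, so t½ = 108.3/3.7625 ≈ 28.784 years.

28.8 years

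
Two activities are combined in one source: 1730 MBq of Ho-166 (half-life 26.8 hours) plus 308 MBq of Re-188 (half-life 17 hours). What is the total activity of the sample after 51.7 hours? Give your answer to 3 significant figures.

492 MBq

Ho-166: 1730 × (1/2)^(51.7/26.8) = 1730 × (1/2)^1.9291 ≈ 454.28 MBq.
Re-188: 308 × (1/2)^(51.7/17) = 308 × (1/2)^3.0412 ≈ 37.417 MBq.
Total = 454.28 + 37.417 ≈ 491.7 MBq.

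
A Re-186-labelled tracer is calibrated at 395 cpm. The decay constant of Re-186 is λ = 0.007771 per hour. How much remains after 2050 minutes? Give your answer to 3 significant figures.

303 cpm

t½ = ln 2 / λ = 0.69315 / 0.007771 ≈ 89.197 hours.
Convert the elapsed time: 2050 minutes = 34.1667 hours.
Number of half-lives: n = 34.1667/89.197 ≈ 0.38305.
Remaining = 395 × (1/2)^0.38305 = 395 × 0.76682 ≈ 302.89 cpm.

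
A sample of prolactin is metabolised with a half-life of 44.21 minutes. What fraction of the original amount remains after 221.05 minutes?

n = 221.05/44.21 ≈ 5 half-lives.
Fraction remaining = (1/2)^5 ≈ 0.03125.

0.03125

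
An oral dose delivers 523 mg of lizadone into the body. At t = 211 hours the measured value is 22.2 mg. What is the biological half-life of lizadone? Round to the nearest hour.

A/A₀ = 22.2/523 ≈ 0.042447.
n = log₂(23.559) ≈ 4.5582 half-lives elapsed in 211 hours.
t½ = 211/4.5582 ≈ 46.29 hours.

46 hours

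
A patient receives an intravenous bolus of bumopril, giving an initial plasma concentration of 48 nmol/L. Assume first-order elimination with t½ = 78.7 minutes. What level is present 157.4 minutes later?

12 nmol/L

Elapsed time is 2 half-lives (157.4/78.7).
Each half-life halves the amount: 48 × (1/2)^2 = 48/4 = 12 nmol/L.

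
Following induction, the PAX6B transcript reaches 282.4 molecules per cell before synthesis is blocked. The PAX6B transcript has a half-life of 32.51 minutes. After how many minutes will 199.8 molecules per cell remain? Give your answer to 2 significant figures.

16 minutes

Fraction remaining = 199.8/282.4 ≈ 0.70751.
n = log₂(282.4/199.8) = ln(1.4134)/ln 2 ≈ 0.49918 half-lives.
t = n × t½ = 0.49918 × 32.51 ≈ 16.228 minutes.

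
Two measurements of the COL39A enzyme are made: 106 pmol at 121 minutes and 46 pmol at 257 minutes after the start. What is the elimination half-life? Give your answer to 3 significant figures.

Over Δt = 257 − 121 = 136 minutes, the level fell by a factor of 106/46 ≈ 2.3043.
n = log₂(2.3043) ≈ 1.2044 half-lives, so t½ = 136/1.2044 ≈ 112.92 minutes.

113 minutes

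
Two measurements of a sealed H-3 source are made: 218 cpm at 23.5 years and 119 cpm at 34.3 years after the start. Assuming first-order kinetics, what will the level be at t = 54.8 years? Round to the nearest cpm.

38 cpm

Over Δt = 34.3 − 23.5 = 10.8 years, the level fell by a factor of 218/119 ≈ 1.8319.
n = log₂(1.8319) ≈ 0.87337 half-lives, so t½ = 10.8/0.87337 ≈ 12.366 years.
From t = 34.3 to t = 54.8: 119 × (1/2)^((54.8−34.3)/12.366) ≈ 37.714 cpm.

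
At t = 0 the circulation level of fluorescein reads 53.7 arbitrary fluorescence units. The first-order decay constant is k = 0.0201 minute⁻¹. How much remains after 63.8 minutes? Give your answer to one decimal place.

t½ = ln 2 / k = 0.69315 / 0.0201 ≈ 34.485 minutes.
Number of half-lives: n = 63.8/34.485 ≈ 1.8501.
Remaining = 53.7 × (1/2)^1.8501 = 53.7 × 0.27738 ≈ 14.895 arbitrary fluorescence units.

14.9 arbitrary fluorescence units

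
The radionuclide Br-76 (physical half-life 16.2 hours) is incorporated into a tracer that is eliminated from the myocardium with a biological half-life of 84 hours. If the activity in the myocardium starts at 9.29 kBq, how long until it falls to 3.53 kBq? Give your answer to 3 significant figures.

19.0 hours

1/t_eff = 1/t_phys + 1/t_biol = 1/16.2 + 1/84 = 0.073633 per hour.
t_eff = 16.2 × 84 / (16.2 + 84) ≈ 13.581 hours.
n = log₂(9.29/3.53) ≈ 1.396; t = 1.396 × 13.581 ≈ 18.959 hours.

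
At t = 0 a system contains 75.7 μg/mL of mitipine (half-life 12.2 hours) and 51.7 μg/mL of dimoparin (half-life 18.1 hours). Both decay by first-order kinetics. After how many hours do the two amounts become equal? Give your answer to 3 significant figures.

Set 75.7·(1/2)^(t/12.2) = 51.7·(1/2)^(t/18.1).
Taking log₂: log₂(75.7/51.7) = t·(1/12.2 − 1/18.1).
log₂(1.4642) = 0.55013; 1/12.2 − 1/18.1 = 0.026719.
t = 0.55013 / 0.026719 ≈ 20.59 hours.

20.6 hours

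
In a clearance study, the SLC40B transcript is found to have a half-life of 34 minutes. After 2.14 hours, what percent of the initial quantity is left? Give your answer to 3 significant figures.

7.30%

2.14 hours = 128.4 minutes.
n = 128.4/34 ≈ 3.7765 half-lives.
Fraction remaining = (1/2)^3.7765 ≈ 0.072974, i.e. 7.2974%.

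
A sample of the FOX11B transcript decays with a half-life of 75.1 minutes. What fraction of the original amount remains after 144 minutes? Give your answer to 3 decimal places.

n = 144/75.1 ≈ 1.9174 half-lives.
Fraction remaining = (1/2)^1.9174 ≈ 0.26472.

0.265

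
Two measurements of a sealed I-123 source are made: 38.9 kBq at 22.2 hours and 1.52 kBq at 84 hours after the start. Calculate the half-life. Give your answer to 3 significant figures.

13.2 hours

Over Δt = 84 − 22.2 = 61.8 hours, the level fell by a factor of 38.9/1.52 ≈ 25.592.
n = log₂(25.592) ≈ 4.6776 half-lives, so t½ = 61.8/4.6776 ≈ 13.212 hours.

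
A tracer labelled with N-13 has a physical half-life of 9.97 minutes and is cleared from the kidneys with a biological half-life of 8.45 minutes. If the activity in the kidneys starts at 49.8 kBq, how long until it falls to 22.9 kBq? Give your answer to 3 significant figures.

5.13 minutes

1/t_eff = 1/t_phys + 1/t_biol = 1/9.97 + 1/8.45 = 0.21864 per minute.
t_eff = 9.97 × 8.45 / (9.97 + 8.45) ≈ 4.5736 minutes.
n = log₂(49.8/22.9) ≈ 1.1208; t = 1.1208 × 4.5736 ≈ 5.1261 minutes.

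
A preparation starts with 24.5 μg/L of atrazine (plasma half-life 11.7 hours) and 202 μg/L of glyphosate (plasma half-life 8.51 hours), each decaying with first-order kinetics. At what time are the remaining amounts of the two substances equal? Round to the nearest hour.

Set 24.5·(1/2)^(t/11.7) = 202·(1/2)^(t/8.51).
Taking log₂: log₂(24.5/202) = t·(1/11.7 − 1/8.51).
log₂(0.12129) = -3.0435; 1/11.7 − 1/8.51 = -0.032039.
t = -3.0435 / -0.032039 ≈ 94.994 hours.

95 hours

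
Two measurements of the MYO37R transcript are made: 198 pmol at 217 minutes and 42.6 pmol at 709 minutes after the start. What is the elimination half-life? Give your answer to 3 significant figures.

222 minutes

Over Δt = 709 − 217 = 492 minutes, the level fell by a factor of 198/42.6 ≈ 4.6479.
n = log₂(4.6479) ≈ 2.2166 half-lives, so t½ = 492/2.2166 ≈ 221.96 minutes.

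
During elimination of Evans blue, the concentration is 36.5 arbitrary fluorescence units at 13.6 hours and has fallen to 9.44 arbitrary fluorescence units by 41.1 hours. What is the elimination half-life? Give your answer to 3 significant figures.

Over Δt = 41.1 − 13.6 = 27.5 hours, the level fell by a factor of 36.5/9.44 ≈ 3.8665.
n = log₂(3.8665) ≈ 1.951 half-lives, so t½ = 27.5/1.951 ≈ 14.095 hours.

14.1 hours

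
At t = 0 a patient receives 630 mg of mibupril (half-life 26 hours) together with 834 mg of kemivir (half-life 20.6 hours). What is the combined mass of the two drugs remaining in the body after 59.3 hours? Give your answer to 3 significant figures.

mibupril: 630 × (1/2)^(59.3/26) = 630 × (1/2)^2.2808 ≈ 129.65 mg.
kemivir: 834 × (1/2)^(59.3/20.6) = 834 × (1/2)^2.8786 ≈ 113.4 mg.
Total = 129.65 + 113.4 ≈ 243.05 mg.

243 mg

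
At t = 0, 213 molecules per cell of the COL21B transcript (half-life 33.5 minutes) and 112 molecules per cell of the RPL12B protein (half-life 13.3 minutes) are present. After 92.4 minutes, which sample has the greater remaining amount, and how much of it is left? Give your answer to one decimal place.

COL21B transcript: 213 × (1/2)^2.7582 ≈ 31.483 molecules per cell.
RPL12B protein: 112 × (1/2)^6.9474 ≈ 0.90751 molecules per cell.
COL21B transcript has more remaining, at ≈ 31.483 molecules per cell.

COL21B transcript, 31.5 molecules per cell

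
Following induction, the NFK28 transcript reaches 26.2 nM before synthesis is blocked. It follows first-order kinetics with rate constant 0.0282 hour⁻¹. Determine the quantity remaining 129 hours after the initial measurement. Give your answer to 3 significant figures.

0.689 nM

t½ = ln 2 / k = 0.69315 / 0.0282 ≈ 24.58 hours.
Number of half-lives: n = 129/24.58 ≈ 5.2482.
Remaining = 26.2 × (1/2)^5.2482 = 26.2 × 0.02631 ≈ 0.68933 nM.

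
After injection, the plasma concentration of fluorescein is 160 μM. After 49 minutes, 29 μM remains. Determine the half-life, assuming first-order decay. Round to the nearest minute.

20 minutes

A/A₀ = 29/160 ≈ 0.18125.
n = log₂(5.5172) ≈ 2.4639 half-lives elapsed in 49 minutes.
t½ = 49/2.4639 ≈ 19.887 minutes.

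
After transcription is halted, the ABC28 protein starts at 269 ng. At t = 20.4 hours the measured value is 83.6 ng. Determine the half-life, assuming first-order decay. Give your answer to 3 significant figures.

A/A₀ = 83.6/269 ≈ 0.31078.
n = log₂(3.2177) ≈ 1.686 half-lives elapsed in 20.4 hours.
t½ = 20.4/1.686 ≈ 12.099 hours.

12.1 hours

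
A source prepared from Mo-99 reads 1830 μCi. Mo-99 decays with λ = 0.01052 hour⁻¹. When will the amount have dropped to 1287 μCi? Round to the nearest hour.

33 hours

t½ = ln 2 / λ = 0.69315 / 0.01052 ≈ 65.889 hours.
Fraction remaining = 1287/1830 ≈ 0.70328.
n = log₂(1830/1287) = ln(1.4219)/ln 2 ≈ 0.50783 half-lives.
t = n × t½ = 0.50783 × 65.889 ≈ 33.46 hours.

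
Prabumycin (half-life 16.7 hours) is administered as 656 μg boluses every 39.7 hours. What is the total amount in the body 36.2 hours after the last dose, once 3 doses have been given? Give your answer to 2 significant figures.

The 3 doses were given 115.6, 75.9, 36.2 hours ago.
Total = 656·(1/2)^(115.6/16.7) + 656·(1/2)^(75.9/16.7) + 656·(1/2)^(36.2/16.7)
      = 5.4091 + 28.103 + 146.01 ≈ 179.52 μg.

180 μg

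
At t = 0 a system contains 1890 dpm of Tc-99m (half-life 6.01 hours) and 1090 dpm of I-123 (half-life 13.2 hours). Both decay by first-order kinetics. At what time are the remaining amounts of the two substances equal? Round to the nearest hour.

9 hours

Set 1890·(1/2)^(t/6.01) = 1090·(1/2)^(t/13.2).
Taking log₂: log₂(1890/1090) = t·(1/6.01 − 1/13.2).
log₂(1.7339) = 0.79406; 1/6.01 − 1/13.2 = 0.090632.
t = 0.79406 / 0.090632 ≈ 8.7614 hours.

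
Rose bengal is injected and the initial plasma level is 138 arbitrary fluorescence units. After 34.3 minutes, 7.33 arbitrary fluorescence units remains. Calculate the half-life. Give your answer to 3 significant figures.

A/A₀ = 7.33/138 ≈ 0.053116.
n = log₂(18.827) ≈ 4.2347 half-lives elapsed in 34.3 minutes.
t½ = 34.3/4.2347 ≈ 8.0997 minutes.

8.10 minutes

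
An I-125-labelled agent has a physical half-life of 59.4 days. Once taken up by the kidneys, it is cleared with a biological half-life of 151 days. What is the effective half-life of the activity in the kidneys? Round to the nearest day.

43 days

1/t_eff = 1/t_phys + 1/t_biol = 1/59.4 + 1/151 = 0.023458 per day.
t_eff = 59.4 × 151 / (59.4 + 151) ≈ 42.63 days.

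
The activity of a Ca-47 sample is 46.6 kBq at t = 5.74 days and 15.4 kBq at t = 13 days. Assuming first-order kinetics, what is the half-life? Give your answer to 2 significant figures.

Over Δt = 13 − 5.74 = 7.26 days, the level fell by a factor of 46.6/15.4 ≈ 3.026.
n = log₂(3.026) ≈ 1.5974 half-lives, so t½ = 7.26/1.5974 ≈ 4.5449 days.

4.5 days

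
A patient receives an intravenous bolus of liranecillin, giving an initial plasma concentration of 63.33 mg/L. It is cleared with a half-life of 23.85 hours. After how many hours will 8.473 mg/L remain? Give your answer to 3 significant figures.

Fraction remaining = 8.473/63.33 ≈ 0.13379.
n = log₂(63.33/8.473) = ln(7.4743)/ln 2 ≈ 2.9019 half-lives.
t = n × t½ = 2.9019 × 23.85 ≈ 69.211 hours.

69.2 hours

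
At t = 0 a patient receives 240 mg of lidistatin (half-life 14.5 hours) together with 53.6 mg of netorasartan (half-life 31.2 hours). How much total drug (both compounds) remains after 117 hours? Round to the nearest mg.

lidistatin: 240 × (1/2)^(117/14.5) = 240 × (1/2)^8.069 ≈ 0.89374 mg.
netorasartan: 53.6 × (1/2)^(117/31.2) = 53.6 × (1/2)^3.75 ≈ 3.9838 mg.
Total = 0.89374 + 3.9838 ≈ 4.8776 mg.

5 mg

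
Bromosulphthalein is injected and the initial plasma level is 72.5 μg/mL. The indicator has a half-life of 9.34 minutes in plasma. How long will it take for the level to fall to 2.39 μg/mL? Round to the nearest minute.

46 minutes

Fraction remaining = 2.39/72.5 ≈ 0.032966.
n = log₂(72.5/2.39) = ln(30.335)/ln 2 ≈ 4.9229 half-lives.
t = n × t½ = 4.9229 × 9.34 ≈ 45.98 minutes.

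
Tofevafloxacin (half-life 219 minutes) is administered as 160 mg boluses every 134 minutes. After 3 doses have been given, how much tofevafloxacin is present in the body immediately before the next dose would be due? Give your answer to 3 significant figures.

218 mg

The 3 doses were given 402, 268, 134 minutes ago.
Total = 160·(1/2)^(402/219) + 160·(1/2)^(268/219) + 160·(1/2)^(134/219)
      = 44.827 + 68.507 + 104.7 ≈ 218.03 mg.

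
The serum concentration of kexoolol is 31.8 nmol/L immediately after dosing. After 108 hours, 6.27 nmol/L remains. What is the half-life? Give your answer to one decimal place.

46.1 hours

A/A₀ = 6.27/31.8 ≈ 0.19717.
n = log₂(5.0718) ≈ 2.3425 half-lives elapsed in 108 hours.
t½ = 108/2.3425 ≈ 46.105 hours.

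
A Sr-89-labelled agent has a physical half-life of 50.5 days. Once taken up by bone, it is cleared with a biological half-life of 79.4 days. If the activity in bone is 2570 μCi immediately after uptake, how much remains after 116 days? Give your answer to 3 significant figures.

1/t_eff = 1/t_phys + 1/t_biol = 1/50.5 + 1/79.4 = 0.032396 per day.
t_eff = 50.5 × 79.4 / (50.5 + 79.4) ≈ 30.868 days.
Remaining = 2570 × (1/2)^(116/30.868) = 2570 × (1/2)^3.758 ≈ 189.96 μCi.

190 μCi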